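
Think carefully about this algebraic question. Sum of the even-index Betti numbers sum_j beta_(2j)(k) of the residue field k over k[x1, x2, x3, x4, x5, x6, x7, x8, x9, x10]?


Koszul resolution: beta_i(k)=C(n,i), n=10
sum_even C(10,i) = 2^(n-1) = 2^9 = 512


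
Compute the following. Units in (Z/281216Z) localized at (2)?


Local ring = Z/128Z.
phi(128) = 2^6*(2-1) = 64


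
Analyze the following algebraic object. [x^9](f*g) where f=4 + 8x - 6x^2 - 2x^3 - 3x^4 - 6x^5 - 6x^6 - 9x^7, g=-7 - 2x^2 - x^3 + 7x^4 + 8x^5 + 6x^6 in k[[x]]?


[x^9] = sum a_i*b_j, i+j=9
  -2*6=-12
  -3*8=-24
  -6*7=-42
  -6*-1=6
  -9*-2=18
Sum=-54


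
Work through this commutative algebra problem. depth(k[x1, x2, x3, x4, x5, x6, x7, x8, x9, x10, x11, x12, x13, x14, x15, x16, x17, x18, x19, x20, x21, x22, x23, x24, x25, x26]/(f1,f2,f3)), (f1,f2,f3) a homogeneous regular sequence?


depth(R)=26
depth(R/I)=26-3=23


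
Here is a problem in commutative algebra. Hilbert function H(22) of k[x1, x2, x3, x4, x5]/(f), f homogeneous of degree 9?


C(26,4)-C(17,4)=14950-2380=12570


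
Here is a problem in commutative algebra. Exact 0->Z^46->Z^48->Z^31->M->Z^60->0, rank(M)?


Alt sum=0:
(-1)^0*46 + (-1)^1*48 + (-1)^2*31 + (-1)^3*? + (-1)^4*60=0
rank(M)=89


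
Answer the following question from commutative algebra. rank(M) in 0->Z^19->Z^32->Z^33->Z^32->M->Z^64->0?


Alt sum=0:
(-1)^0*19 + (-1)^1*32 + (-1)^2*33 + (-1)^3*32 + (-1)^4*? + (-1)^5*64=0
rank(M)=76


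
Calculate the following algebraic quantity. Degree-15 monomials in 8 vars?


C(d+n-1,n-1)=C(22,7)=170544


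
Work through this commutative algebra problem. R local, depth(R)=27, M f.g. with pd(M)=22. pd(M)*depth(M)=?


pd+depth=27
depth=27-22=5
pd*depth=22*5=110


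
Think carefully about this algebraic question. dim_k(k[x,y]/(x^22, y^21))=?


Basis: x^i*y^j, i<22, j<21
22*21=462


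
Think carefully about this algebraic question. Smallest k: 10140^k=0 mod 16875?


10140^k mod 16875:
k=1: 10140
k=2: 225
k=3: 3375
k=4: 0
First zero at k = 4


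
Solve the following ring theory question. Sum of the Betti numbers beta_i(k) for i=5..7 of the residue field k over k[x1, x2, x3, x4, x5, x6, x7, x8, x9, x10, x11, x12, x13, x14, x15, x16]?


Koszul resolution: beta_i(k)=C(n,i), n=16
C(16,5)=4368, C(16,6)=8008, C(16,7)=11440
Sum=23816


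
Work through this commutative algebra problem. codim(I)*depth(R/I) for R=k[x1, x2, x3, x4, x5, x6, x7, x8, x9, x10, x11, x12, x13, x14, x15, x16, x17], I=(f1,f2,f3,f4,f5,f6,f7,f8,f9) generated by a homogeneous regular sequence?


codim=9, depth=dim(R/I)=17-9=8
Product=9*8=72


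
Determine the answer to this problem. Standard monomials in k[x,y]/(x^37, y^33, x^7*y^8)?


k[x,y]/I, I = (x^37, y^33, x^7*y^8)
Rect: 37x33=1221. Corner: (37-7)x(33-8)=750.
dim = 1221-750 = 471


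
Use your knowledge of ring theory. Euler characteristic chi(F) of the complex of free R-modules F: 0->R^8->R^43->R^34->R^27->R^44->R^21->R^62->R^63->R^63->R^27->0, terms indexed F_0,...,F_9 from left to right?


chi = sum (-1)^i * rank:
(-1)^0*8=8
(-1)^1*43=-43
(-1)^2*34=34
(-1)^3*27=-27
(-1)^4*44=44
(-1)^5*21=-21
(-1)^6*62=62
(-1)^7*63=-63
(-1)^8*63=63
(-1)^9*27=-27
chi=30


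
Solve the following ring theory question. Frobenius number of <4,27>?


gcd(4,27)=1 => F=ab-a-b=4*27-4-27=108-31=77


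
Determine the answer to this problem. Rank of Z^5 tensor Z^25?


rank(M(x)N) = rank(M)*rank(N)
5*25 = 125


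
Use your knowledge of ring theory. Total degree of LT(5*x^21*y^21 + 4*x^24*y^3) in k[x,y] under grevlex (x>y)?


LT: 5*x^21*y^21
deg_x=21, deg_y=21
Total=21+21=42


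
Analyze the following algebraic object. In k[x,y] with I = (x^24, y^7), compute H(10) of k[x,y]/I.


k[x,y], I = (x^24, y^7), d = 10
Need i < 24 and d-i < 7.
Range: 4 <= i <= 10.
H(10) = 7


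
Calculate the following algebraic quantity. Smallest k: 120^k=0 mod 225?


120^k mod 225:
k=1: 120
k=2: 0
First zero at k = 2


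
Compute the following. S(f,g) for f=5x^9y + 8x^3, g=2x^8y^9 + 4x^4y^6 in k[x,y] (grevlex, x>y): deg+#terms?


LT(f)=5x^9y, LT(g)=2x^8y^9
lcm(LM)=x^9y^9
S(f,g) (scaled by 10 to clear denominators) = 2y^8*f - 5x*g = -20x^5y^6 + 16x^3y^8
2 terms, deg 11.
11+2=13


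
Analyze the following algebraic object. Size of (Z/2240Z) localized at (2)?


2-primary part: 2240=2^6*35
Size=2^6=64


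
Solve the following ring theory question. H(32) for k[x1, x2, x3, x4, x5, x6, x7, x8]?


C(d+n-1,n-1)=C(39,7)=15380937


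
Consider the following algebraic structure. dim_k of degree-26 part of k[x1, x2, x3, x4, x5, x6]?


C(d+n-1,n-1)=C(31,5)=169911


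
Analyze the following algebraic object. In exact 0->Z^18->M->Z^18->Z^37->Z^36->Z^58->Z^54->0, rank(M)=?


Alt sum=0:
(-1)^0*18 + (-1)^1*? + (-1)^2*18 + (-1)^3*37 + (-1)^4*36 + (-1)^5*58 + (-1)^6*54=0
rank(M)=31


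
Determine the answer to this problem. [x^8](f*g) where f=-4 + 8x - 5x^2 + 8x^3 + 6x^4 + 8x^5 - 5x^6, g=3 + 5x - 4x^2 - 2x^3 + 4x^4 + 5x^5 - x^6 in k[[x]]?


[x^8] = sum a_i*b_j, i+j=8
  -5*-1=5
  8*5=40
  6*4=24
  8*-2=-16
  -5*-4=20
Sum=73


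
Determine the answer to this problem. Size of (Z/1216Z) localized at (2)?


2-primary part: 1216=2^6*19
Size=2^6=64


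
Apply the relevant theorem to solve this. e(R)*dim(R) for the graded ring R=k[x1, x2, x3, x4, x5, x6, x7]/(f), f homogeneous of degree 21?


e(R)=deg(f)=21, dim(R)=7-1=6
e*dim=21*6=126


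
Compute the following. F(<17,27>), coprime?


gcd(17,27)=1 => F=ab-a-b=17*27-17-27=459-44=415


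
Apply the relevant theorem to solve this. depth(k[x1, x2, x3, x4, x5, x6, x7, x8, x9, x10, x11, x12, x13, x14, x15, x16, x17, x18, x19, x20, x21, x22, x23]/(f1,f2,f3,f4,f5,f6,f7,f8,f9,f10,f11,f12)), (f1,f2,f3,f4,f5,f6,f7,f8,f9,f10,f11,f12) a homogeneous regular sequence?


depth(R)=23
depth(R/I)=23-12=11


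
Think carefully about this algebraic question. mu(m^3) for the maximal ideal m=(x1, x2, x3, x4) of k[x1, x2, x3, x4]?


Graded Nakayama: mu(m^d) = dim_k (m^d/m^(d+1)) = #degree-3 monomials in 4 vars
C(n+d-1,d)=C(6,3)=20


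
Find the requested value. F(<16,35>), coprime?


gcd(16,35)=1 => F=ab-a-b=16*35-16-35=560-51=509


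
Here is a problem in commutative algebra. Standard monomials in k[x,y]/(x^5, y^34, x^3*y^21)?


k[x,y]/I, I = (x^5, y^34, x^3*y^21)
Rect: 5x34=170. Corner: (5-3)x(34-21)=26.
dim = 170-26 = 144


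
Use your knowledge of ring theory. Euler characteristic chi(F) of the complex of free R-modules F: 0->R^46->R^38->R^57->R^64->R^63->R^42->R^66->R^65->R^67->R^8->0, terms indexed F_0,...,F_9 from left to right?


chi = sum (-1)^i * rank:
(-1)^0*46=46
(-1)^1*38=-38
(-1)^2*57=57
(-1)^3*64=-64
(-1)^4*63=63
(-1)^5*42=-42
(-1)^6*66=66
(-1)^7*65=-65
(-1)^8*67=67
(-1)^9*8=-8
chi=82


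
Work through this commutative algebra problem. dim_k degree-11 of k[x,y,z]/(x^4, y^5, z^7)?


Need i<4, j<5, k<7 with i+j+k=11.
For each i, j ranges over max(0,11-i-6)..min(4,11-i):
  i=0: j in [5,4] -> 0
  i=1: j in [4,4] -> 1
  i=2: j in [3,4] -> 2
  i=3: j in [2,4] -> 3
H(11) = 0+1+2+3 = 6


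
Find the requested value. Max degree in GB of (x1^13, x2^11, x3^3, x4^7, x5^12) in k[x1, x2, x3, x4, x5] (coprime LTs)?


Pure powers, coprime LTs => already GB.
Degrees: 13, 11, 3, 7, 12
Max=13


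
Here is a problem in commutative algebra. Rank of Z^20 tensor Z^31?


rank(M(x)N) = rank(M)*rank(N)
20*31 = 620


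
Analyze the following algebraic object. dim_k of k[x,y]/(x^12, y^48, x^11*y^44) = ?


k[x,y]/I, I = (x^12, y^48, x^11*y^44)
Rect: 12x48=576. Corner: (12-11)x(48-44)=4.
dim = 576-4 = 572


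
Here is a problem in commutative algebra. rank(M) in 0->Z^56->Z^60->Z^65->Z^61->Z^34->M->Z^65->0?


Alt sum=0:
(-1)^0*56 + (-1)^1*60 + (-1)^2*65 + (-1)^3*61 + (-1)^4*34 + (-1)^5*? + (-1)^6*65=0
rank(M)=99


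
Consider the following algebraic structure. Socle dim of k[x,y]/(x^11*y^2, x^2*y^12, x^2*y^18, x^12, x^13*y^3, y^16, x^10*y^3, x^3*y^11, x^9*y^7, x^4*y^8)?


Socle = ann(m) = span of standard monomials u with x*u, y*u in I (staircase corners).
Redundant generators: x^13*y^3, x^2*y^18
Minimal generators: x^12, x^11*y^2, x^10*y^3, x^9*y^7, x^4*y^8, x^3*y^11, x^2*y^12, y^16
Corners: xy^15, x^2y^11, x^3y^10, x^8y^7, x^9y^6, x^10y^2, x^11y
Socle dim=7


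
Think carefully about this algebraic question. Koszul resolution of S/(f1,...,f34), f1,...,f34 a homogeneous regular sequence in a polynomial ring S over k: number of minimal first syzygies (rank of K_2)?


Regular sequence => Koszul complex is the minimal free resolution.
Syz_1 minimally generated by Koszul relations f_i*e_j - f_j*e_i (i<j): mu(Syz_1) = beta_2 = C(m,2) = m(m-1)/2
m=34
34*33/2 = 561


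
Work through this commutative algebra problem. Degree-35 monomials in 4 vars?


C(d+n-1,n-1)=C(38,3)=8436


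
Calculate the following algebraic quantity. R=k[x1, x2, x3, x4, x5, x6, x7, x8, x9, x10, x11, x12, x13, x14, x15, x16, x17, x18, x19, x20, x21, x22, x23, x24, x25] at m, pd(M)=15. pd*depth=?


pd+depth=25
depth=25-15=10
pd*depth=15*10=150


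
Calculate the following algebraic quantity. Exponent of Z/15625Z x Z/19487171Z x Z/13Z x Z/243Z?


Exponent = lcm of the cyclic orders; pairwise coprime => product.
5^6*11^7*13^1*3^5=15625*19487171*13*243=961874581078125


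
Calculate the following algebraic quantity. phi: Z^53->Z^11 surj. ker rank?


rank(ker) = 53-11 = 42


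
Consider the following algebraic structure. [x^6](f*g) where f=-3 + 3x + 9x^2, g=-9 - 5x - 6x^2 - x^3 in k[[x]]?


[x^6] = sum a_i*b_j, i+j=6
Sum=0


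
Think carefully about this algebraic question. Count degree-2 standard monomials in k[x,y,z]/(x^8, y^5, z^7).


Need i<8, j<5, k<7 with i+j+k=2.
For each i, j ranges over max(0,2-i-6)..min(4,2-i):
  i=0: j in [0,2] -> 3
  i=1: j in [0,1] -> 2
  i=2: j in [0,0] -> 1
H(2) = 3+2+1 = 6


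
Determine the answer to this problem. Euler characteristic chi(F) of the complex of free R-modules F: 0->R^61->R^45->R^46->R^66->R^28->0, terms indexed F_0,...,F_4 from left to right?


chi = sum (-1)^i * rank:
(-1)^0*61=61
(-1)^1*45=-45
(-1)^2*46=46
(-1)^3*66=-66
(-1)^4*28=28
chi=24


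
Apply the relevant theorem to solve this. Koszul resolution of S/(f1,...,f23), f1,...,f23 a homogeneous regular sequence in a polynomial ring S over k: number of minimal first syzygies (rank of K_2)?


Regular sequence => Koszul complex is the minimal free resolution.
Syz_1 minimally generated by Koszul relations f_i*e_j - f_j*e_i (i<j): mu(Syz_1) = beta_2 = C(m,2) = m(m-1)/2
m=23
23*22/2 = 253


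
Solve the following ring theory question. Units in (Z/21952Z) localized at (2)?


Local ring = Z/64Z.
phi(64) = 2^5*(2-1) = 32


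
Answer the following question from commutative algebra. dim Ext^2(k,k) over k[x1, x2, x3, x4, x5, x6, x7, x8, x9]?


C(n,i)=C(9,2)=36


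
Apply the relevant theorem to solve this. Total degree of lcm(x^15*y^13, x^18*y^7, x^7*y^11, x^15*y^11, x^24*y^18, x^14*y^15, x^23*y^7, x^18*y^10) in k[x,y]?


lcm = componentwise max:
x: max(15,18,7,15,24,14,23,18)=24
y: max(13,7,11,11,18,15,7,10)=18
Total=24+18=42


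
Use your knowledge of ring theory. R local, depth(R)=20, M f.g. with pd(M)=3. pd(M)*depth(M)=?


pd+depth=20
depth=20-3=17
pd*depth=3*17=51


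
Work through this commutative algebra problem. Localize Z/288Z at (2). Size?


2-primary part: 288=2^5*9
Size=2^5=32


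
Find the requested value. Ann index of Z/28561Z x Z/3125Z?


Exponent = lcm of the cyclic orders; pairwise coprime => product.
13^4*5^5=28561*3125=89253125


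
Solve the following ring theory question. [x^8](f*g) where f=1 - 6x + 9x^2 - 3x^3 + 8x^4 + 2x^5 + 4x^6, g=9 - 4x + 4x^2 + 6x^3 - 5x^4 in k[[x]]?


[x^8] = sum a_i*b_j, i+j=8
  8*-5=-40
  2*6=12
  4*4=16
Sum=-12


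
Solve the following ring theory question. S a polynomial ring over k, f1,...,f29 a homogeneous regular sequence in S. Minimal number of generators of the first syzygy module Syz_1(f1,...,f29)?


Regular sequence => Koszul complex is the minimal free resolution.
Syz_1 minimally generated by Koszul relations f_i*e_j - f_j*e_i (i<j): mu(Syz_1) = beta_2 = C(m,2) = m(m-1)/2
m=29
29*28/2 = 406


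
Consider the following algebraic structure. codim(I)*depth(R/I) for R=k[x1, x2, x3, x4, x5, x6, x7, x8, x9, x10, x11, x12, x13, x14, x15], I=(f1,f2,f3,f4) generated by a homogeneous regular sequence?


codim=4, depth=dim(R/I)=15-4=11
Product=4*11=44


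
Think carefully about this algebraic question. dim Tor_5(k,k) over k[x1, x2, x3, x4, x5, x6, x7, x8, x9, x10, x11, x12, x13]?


Koszul: C(n,i)=C(13,5)=1287


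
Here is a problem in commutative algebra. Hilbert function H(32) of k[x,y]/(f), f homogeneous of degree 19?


H(t)=d for t>=d-1.
d=19, t=32
H(32)=19


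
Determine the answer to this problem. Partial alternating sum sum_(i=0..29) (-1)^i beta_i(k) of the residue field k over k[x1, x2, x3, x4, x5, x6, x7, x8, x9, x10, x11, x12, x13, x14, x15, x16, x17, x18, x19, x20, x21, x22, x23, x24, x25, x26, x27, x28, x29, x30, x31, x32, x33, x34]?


Koszul resolution: beta_i(k)=C(n,i), n=34
sum_(i=0..p) (-1)^i C(n,i) = (-1)^p C(n-1,p)
(-1)^29*C(33,29) = (-1)^29*40920 = -40920


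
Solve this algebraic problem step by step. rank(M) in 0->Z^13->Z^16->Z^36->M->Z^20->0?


Alt sum=0:
(-1)^0*13 + (-1)^1*16 + (-1)^2*36 + (-1)^3*? + (-1)^4*20=0
rank(M)=53


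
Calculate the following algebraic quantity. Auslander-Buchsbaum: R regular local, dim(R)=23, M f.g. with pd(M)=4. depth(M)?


pd+depth=depth(R)=23
depth=23-4=19


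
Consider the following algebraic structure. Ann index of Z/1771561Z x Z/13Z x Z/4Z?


Exponent = lcm of the cyclic orders; pairwise coprime => product.
11^6*13^1*2^2=1771561*13*4=92121172


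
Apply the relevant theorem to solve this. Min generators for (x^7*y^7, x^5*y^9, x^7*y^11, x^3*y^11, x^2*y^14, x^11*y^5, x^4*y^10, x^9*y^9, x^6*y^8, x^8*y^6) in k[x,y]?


Remove redundant (divisible by others).
x^9*y^9 redundant.
x^7*y^11 redundant.
Min: x^11*y^5, x^8*y^6, x^7*y^7, x^6*y^8, x^5*y^9, x^4*y^10, x^3*y^11, x^2*y^14
Count=8


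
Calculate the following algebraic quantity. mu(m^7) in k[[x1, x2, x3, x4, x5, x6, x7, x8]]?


C(n+d-1,d)=C(14,7)=3432


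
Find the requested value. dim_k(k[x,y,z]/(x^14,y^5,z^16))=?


Basis: x^iy^jz^k, i<14,j<5,k<16
14*5*16=1120


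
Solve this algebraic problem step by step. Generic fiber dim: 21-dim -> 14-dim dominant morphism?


dim(fiber)=dim(X)-dim(Y)=21-14=7


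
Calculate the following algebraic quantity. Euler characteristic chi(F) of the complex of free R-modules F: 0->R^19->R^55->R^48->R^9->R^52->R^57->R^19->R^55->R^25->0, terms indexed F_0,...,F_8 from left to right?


chi = sum (-1)^i * rank:
(-1)^0*19=19
(-1)^1*55=-55
(-1)^2*48=48
(-1)^3*9=-9
(-1)^4*52=52
(-1)^5*57=-57
(-1)^6*19=19
(-1)^7*55=-55
(-1)^8*25=25
chi=-13


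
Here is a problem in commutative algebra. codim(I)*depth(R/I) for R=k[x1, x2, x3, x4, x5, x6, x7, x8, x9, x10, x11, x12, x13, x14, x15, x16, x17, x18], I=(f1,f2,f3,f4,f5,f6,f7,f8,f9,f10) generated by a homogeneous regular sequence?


codim=10, depth=dim(R/I)=18-10=8
Product=10*8=80


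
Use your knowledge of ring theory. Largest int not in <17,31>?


gcd(17,31)=1 => F=ab-a-b=17*31-17-31=527-48=479


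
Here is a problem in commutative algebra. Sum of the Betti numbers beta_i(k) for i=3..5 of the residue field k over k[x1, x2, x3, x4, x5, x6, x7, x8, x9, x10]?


Koszul resolution: beta_i(k)=C(n,i), n=10
C(10,3)=120, C(10,4)=210, C(10,5)=252
Sum=582


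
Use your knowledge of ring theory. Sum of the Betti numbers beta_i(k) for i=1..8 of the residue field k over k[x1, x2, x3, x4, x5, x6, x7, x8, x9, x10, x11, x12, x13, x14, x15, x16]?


Koszul resolution: beta_i(k)=C(n,i), n=16
C(16,1)=16, C(16,2)=120, C(16,3)=560, C(16,4)=1820, C(16,5)=4368, C(16,6)=8008, C(16,7)=11440, C(16,8)=12870
Sum=39202


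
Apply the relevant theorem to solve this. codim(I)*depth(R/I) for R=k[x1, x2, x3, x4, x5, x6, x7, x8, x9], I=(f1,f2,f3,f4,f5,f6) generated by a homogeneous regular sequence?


codim=6, depth=dim(R/I)=9-6=3
Product=6*3=18


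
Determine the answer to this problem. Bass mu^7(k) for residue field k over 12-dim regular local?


C(n,i)=C(12,7)=792


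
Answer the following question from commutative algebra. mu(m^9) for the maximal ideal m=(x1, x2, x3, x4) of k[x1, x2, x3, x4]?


Graded Nakayama: mu(m^d) = dim_k (m^d/m^(d+1)) = #degree-9 monomials in 4 vars
C(n+d-1,d)=C(12,9)=220


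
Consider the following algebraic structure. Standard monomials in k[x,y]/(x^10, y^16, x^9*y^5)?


k[x,y]/I, I = (x^10, y^16, x^9*y^5)
Rect: 10x16=160. Corner: (10-9)x(16-5)=11.
dim = 160-11 = 149


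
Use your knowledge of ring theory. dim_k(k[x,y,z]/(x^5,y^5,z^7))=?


Basis: x^iy^jz^k, i<5,j<5,k<7
5*5*7=175


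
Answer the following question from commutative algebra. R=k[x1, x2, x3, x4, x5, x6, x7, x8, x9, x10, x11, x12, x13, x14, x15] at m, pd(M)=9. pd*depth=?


pd+depth=15
depth=15-9=6
pd*depth=9*6=54


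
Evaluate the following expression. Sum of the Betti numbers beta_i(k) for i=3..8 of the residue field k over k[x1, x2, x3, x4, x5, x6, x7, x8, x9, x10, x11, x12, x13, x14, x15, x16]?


Koszul resolution: beta_i(k)=C(n,i), n=16
C(16,3)=560, C(16,4)=1820, C(16,5)=4368, C(16,6)=8008, C(16,7)=11440, C(16,8)=12870
Sum=39066


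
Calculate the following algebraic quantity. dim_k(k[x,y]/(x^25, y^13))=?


Basis: x^i*y^j, i<25, j<13
25*13=325


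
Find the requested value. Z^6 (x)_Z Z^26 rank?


rank(M(x)N) = rank(M)*rank(N)
6*26 = 156


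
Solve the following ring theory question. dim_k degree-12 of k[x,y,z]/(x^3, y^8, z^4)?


Need i<3, j<8, k<4 with i+j+k=12.
For each i, j ranges over max(0,12-i-3)..min(7,12-i):
  i=0: j in [9,7] -> 0
  i=1: j in [8,7] -> 0
  i=2: j in [7,7] -> 1
H(12) = 0+0+1 = 1


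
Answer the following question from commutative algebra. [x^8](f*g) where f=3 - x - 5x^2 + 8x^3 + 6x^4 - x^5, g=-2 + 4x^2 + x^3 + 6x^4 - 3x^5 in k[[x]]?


[x^8] = sum a_i*b_j, i+j=8
  8*-3=-24
  6*6=36
  -1*1=-1
Sum=11


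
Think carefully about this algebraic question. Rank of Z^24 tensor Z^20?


rank(M(x)N) = rank(M)*rank(N)
24*20 = 480


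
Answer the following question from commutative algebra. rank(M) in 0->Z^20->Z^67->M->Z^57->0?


Alt sum=0:
(-1)^0*20 + (-1)^1*67 + (-1)^2*? + (-1)^3*57=0
rank(M)=104


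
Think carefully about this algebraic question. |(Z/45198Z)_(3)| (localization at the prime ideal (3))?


3-primary part: 45198=3^6*62
Size=3^6=729


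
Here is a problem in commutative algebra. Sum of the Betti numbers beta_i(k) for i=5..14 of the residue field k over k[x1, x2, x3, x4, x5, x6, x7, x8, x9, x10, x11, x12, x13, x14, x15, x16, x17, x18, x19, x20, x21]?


Koszul resolution: beta_i(k)=C(n,i), n=21
C(21,5)=20349, C(21,6)=54264, C(21,7)=116280, C(21,8)=203490, C(21,9)=293930, C(21,10)=352716, C(21,11)=352716, C(21,12)=293930, C(21,13)=203490, C(21,14)=116280
Sum=2007445


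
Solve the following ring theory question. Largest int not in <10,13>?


gcd(10,13)=1 => F=ab-a-b=10*13-10-13=130-23=107


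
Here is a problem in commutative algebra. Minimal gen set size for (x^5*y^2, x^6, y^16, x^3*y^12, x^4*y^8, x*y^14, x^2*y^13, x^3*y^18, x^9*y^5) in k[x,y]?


Remove redundant (divisible by others).
x^3*y^18 redundant.
x^9*y^5 redundant.
Min: x^6, x^5*y^2, x^4*y^8, x^3*y^12, x^2*y^13, x*y^14, y^16
Count=7


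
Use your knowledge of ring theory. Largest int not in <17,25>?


gcd(17,25)=1 => F=ab-a-b=17*25-17-25=425-42=383


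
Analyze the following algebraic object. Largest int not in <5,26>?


gcd(5,26)=1 => F=ab-a-b=5*26-5-26=130-31=99


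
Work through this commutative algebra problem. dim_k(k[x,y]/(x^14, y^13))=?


Basis: x^i*y^j, i<14, j<13
14*13=182


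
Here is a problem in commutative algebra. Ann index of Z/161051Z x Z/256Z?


Exponent = lcm of the cyclic orders; pairwise coprime => product.
11^5*2^8=161051*256=41229056


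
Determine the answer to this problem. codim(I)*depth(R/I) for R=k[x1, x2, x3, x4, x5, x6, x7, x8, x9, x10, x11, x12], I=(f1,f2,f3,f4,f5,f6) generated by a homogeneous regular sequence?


codim=6, depth=dim(R/I)=12-6=6
Product=6*6=36


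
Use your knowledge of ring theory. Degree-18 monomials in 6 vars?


C(d+n-1,n-1)=C(23,5)=33649


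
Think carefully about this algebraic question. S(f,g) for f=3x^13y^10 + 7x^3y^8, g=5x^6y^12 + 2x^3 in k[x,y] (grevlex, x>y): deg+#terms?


LT(f)=3x^13y^10, LT(g)=5x^6y^12
lcm(LM)=x^13y^12
S(f,g) (scaled by 15 to clear denominators) = 5y^2*f - 3x^7*g = 35x^3y^10 - 6x^10
2 terms, deg 13.
13+2=15


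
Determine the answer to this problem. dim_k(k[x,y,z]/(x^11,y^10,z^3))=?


Basis: x^iy^jz^k, i<11,j<10,k<3
11*10*3=330


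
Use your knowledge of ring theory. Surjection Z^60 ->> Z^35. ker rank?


rank(ker) = 60-35 = 25


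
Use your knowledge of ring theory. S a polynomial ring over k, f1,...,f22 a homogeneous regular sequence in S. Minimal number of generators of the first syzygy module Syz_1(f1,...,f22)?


Regular sequence => Koszul complex is the minimal free resolution.
Syz_1 minimally generated by Koszul relations f_i*e_j - f_j*e_i (i<j): mu(Syz_1) = beta_2 = C(m,2) = m(m-1)/2
m=22
22*21/2 = 231


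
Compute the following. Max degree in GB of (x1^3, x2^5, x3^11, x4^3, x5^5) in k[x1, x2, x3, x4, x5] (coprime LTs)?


Pure powers, coprime LTs => already GB.
Degrees: 3, 5, 11, 3, 5
Max=11


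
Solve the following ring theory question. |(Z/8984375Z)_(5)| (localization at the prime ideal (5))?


5-primary part: 8984375=5^8*23
Size=5^8=390625


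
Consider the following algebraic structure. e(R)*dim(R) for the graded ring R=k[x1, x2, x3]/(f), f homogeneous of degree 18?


e(R)=deg(f)=18, dim(R)=3-1=2
e*dim=18*2=36


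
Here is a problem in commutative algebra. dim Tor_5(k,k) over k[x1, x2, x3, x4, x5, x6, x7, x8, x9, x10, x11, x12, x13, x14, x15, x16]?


Koszul: C(n,i)=C(16,5)=4368


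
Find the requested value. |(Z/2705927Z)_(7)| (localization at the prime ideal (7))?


7-primary part: 2705927=7^6*23
Size=7^6=117649


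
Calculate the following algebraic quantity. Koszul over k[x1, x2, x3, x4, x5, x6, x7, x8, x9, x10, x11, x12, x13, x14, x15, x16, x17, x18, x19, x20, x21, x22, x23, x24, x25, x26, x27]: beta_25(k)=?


C(n,i)=C(27,25)=351


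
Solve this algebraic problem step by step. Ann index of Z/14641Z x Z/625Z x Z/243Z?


Exponent = lcm of the cyclic orders; pairwise coprime => product.
11^4*5^4*3^5=14641*625*243=2223601875


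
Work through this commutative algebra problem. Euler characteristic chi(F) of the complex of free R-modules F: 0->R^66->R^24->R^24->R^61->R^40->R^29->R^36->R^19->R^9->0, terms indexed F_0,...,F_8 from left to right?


chi = sum (-1)^i * rank:
(-1)^0*66=66
(-1)^1*24=-24
(-1)^2*24=24
(-1)^3*61=-61
(-1)^4*40=40
(-1)^5*29=-29
(-1)^6*36=36
(-1)^7*19=-19
(-1)^8*9=9
chi=42


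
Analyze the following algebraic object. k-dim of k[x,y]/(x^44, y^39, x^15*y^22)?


k[x,y]/I, I = (x^44, y^39, x^15*y^22)
Rect: 44x39=1716. Corner: (44-15)x(39-22)=493.
dim = 1716-493 = 1223


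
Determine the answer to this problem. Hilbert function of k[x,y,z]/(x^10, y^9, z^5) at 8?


Need i<10, j<9, k<5 with i+j+k=8.
For each i, j ranges over max(0,8-i-4)..min(8,8-i):
  i=0: j in [4,8] -> 5
  i=1: j in [3,7] -> 5
  i=2: j in [2,6] -> 5
  i=3: j in [1,5] -> 5
  i=4: j in [0,4] -> 5
  i=5: j in [0,3] -> 4
  i=6: j in [0,2] -> 3
  i=7: j in [0,1] -> 2
  i=8: j in [0,0] -> 1
H(8) = 5+5+5+5+5+4+3+2+1 = 35


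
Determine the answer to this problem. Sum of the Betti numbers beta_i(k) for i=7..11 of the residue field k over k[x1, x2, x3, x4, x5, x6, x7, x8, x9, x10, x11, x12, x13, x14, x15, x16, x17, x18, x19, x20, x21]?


Koszul resolution: beta_i(k)=C(n,i), n=21
C(21,7)=116280, C(21,8)=203490, C(21,9)=293930, C(21,10)=352716, C(21,11)=352716
Sum=1319132


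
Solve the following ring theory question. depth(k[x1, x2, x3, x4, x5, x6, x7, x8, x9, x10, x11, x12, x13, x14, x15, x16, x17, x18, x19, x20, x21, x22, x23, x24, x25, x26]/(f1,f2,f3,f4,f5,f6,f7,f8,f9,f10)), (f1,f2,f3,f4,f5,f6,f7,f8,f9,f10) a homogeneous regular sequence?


depth(R)=26
depth(R/I)=26-10=16


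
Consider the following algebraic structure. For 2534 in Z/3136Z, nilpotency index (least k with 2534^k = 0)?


2534^k mod 3136:
k=1: 2534
k=2: 1764
k=3: 1176
k=4: 784
k=5: 1568
k=6: 0
First zero at k = 6


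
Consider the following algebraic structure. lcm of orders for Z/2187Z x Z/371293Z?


Exponent = lcm of the cyclic orders; pairwise coprime => product.
3^7*13^5=2187*371293=812017791


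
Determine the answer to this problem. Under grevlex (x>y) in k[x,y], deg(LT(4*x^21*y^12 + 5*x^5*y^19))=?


LT: 4*x^21*y^12
deg_x=21, deg_y=12
Total=21+12=33


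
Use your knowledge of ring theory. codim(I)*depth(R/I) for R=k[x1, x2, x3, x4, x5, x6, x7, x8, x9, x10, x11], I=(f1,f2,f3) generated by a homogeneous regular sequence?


codim=3, depth=dim(R/I)=11-3=8
Product=3*8=24


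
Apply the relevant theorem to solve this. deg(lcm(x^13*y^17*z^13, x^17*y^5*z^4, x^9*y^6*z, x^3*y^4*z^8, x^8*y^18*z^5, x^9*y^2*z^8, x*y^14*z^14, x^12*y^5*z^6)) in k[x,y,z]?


lcm = componentwise max:
x: max(13,17,9,3,8,9,1,12)=17
y: max(17,5,6,4,18,2,14,5)=18
z: max(13,4,1,8,5,8,14,6)=14
Total=17+18+14=49


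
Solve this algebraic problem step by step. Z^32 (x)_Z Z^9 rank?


rank(M(x)N) = rank(M)*rank(N)
32*9 = 288


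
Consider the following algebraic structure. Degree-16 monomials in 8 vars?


C(d+n-1,n-1)=C(23,7)=245157


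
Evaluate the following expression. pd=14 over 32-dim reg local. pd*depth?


pd+depth=32
depth=32-14=18
pd*depth=14*18=252


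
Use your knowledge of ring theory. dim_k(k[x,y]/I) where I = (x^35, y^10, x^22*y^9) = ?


k[x,y]/I, I = (x^35, y^10, x^22*y^9)
Rect: 35x10=350. Corner: (35-22)x(10-9)=13.
dim = 350-13 = 337


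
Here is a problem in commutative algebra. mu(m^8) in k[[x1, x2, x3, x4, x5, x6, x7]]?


C(n+d-1,d)=C(14,8)=3003


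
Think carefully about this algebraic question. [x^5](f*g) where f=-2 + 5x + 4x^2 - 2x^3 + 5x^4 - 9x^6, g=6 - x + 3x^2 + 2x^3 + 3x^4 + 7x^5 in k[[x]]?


[x^5] = sum a_i*b_j, i+j=5
  -2*7=-14
  5*3=15
  4*2=8
  -2*3=-6
  5*-1=-5
Sum=-2


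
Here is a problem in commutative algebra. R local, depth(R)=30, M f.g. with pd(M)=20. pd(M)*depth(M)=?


pd+depth=30
depth=30-20=10
pd*depth=20*10=200


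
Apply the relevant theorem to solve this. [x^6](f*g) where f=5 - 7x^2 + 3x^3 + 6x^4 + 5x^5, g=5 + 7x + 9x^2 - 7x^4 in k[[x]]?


[x^6] = sum a_i*b_j, i+j=6
  -7*-7=49
  6*9=54
  5*7=35
Sum=138


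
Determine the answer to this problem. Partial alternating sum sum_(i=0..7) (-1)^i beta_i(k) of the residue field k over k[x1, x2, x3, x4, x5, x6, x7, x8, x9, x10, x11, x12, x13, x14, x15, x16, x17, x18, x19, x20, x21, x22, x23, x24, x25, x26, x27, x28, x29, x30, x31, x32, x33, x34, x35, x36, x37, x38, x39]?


Koszul resolution: beta_i(k)=C(n,i), n=39
sum_(i=0..p) (-1)^i C(n,i) = (-1)^p C(n-1,p)
(-1)^7*C(38,7) = (-1)^7*12620256 = -12620256


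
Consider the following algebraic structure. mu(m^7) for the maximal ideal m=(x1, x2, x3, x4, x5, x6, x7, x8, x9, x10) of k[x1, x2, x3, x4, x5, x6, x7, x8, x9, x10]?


Graded Nakayama: mu(m^d) = dim_k (m^d/m^(d+1)) = #degree-7 monomials in 10 vars
C(n+d-1,d)=C(16,7)=11440


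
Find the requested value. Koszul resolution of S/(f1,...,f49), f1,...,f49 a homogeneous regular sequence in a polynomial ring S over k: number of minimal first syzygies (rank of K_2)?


Regular sequence => Koszul complex is the minimal free resolution.
Syz_1 minimally generated by Koszul relations f_i*e_j - f_j*e_i (i<j): mu(Syz_1) = beta_2 = C(m,2) = m(m-1)/2
m=49
49*48/2 = 1176


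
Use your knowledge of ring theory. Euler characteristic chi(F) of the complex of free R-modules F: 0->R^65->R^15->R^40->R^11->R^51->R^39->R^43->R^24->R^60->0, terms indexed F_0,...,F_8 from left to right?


chi = sum (-1)^i * rank:
(-1)^0*65=65
(-1)^1*15=-15
(-1)^2*40=40
(-1)^3*11=-11
(-1)^4*51=51
(-1)^5*39=-39
(-1)^6*43=43
(-1)^7*24=-24
(-1)^8*60=60
chi=170


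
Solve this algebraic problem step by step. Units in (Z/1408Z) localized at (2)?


Local ring = Z/128Z.
phi(128) = 2^6*(2-1) = 64


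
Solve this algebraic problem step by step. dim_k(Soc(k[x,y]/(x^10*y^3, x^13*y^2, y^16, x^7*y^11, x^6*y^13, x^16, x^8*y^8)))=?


Socle = ann(m) = span of standard monomials u with x*u, y*u in I (staircase corners).
Minimal generators: x^16, x^13*y^2, x^10*y^3, x^8*y^8, x^7*y^11, x^6*y^13, y^16
Corners: x^5y^15, x^6y^12, x^7y^10, x^9y^7, x^12y^2, x^15y
Socle dim=6


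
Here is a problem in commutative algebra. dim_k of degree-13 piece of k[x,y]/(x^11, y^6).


k[x,y], I = (x^11, y^6), d = 13
Need i < 11 and d-i < 6.
Range: 8 <= i <= 10.
H(13) = 3


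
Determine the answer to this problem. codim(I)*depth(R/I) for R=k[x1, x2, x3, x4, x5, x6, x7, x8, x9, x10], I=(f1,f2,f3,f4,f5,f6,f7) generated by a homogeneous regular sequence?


codim=7, depth=dim(R/I)=10-7=3
Product=7*3=21


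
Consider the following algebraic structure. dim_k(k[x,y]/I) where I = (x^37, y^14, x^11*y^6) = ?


k[x,y]/I, I = (x^37, y^14, x^11*y^6)
Rect: 37x14=518. Corner: (37-11)x(14-6)=208.
dim = 518-208 = 310


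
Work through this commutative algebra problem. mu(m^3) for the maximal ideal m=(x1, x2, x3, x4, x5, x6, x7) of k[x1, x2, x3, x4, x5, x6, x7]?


Graded Nakayama: mu(m^d) = dim_k (m^d/m^(d+1)) = #degree-3 monomials in 7 vars
C(n+d-1,d)=C(9,3)=84


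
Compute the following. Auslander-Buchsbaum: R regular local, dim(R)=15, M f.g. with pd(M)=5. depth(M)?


pd+depth=depth(R)=15
depth=15-5=10


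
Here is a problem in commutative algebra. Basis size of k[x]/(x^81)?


Basis: 1,x,...,x^80
dim=81


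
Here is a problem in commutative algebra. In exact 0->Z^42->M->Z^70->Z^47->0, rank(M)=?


Alt sum=0:
(-1)^0*42 + (-1)^1*? + (-1)^2*70 + (-1)^3*47=0
rank(M)=65


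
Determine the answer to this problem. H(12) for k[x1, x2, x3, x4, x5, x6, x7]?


C(d+n-1,n-1)=C(18,6)=18564


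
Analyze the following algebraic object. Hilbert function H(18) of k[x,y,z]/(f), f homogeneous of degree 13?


C(20,2)-C(7,2)=190-21=169


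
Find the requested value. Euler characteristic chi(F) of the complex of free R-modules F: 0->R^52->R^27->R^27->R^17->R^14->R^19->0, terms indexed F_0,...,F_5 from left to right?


chi = sum (-1)^i * rank:
(-1)^0*52=52
(-1)^1*27=-27
(-1)^2*27=27
(-1)^3*17=-17
(-1)^4*14=14
(-1)^5*19=-19
chi=30


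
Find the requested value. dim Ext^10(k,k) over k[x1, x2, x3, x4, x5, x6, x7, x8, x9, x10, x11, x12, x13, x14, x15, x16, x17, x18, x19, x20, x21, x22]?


C(n,i)=C(22,10)=646646


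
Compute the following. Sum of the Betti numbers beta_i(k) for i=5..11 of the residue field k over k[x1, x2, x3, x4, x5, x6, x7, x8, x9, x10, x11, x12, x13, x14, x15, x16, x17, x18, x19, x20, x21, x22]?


Koszul resolution: beta_i(k)=C(n,i), n=22
C(22,5)=26334, C(22,6)=74613, C(22,7)=170544, C(22,8)=319770, C(22,9)=497420, C(22,10)=646646, C(22,11)=705432
Sum=2440759


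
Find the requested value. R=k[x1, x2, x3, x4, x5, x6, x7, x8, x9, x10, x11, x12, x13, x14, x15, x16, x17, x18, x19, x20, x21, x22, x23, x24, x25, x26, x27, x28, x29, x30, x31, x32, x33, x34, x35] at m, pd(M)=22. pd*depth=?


pd+depth=35
depth=35-22=13
pd*depth=22*13=286


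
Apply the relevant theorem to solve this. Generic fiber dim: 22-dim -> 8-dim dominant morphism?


dim(fiber)=dim(X)-dim(Y)=22-8=14


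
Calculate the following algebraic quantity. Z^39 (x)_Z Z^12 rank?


rank(M(x)N) = rank(M)*rank(N)
39*12 = 468


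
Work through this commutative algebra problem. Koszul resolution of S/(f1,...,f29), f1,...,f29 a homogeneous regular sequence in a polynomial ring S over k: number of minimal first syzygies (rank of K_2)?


Regular sequence => Koszul complex is the minimal free resolution.
Syz_1 minimally generated by Koszul relations f_i*e_j - f_j*e_i (i<j): mu(Syz_1) = beta_2 = C(m,2) = m(m-1)/2
m=29
29*28/2 = 406


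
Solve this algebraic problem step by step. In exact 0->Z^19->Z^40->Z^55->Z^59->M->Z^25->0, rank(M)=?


Alt sum=0:
(-1)^0*19 + (-1)^1*40 + (-1)^2*55 + (-1)^3*59 + (-1)^4*? + (-1)^5*25=0
rank(M)=50


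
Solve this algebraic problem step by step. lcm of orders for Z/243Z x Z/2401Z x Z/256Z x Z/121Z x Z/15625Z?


Exponent = lcm of the cyclic orders; pairwise coprime => product.
3^5*7^4*2^8*11^2*5^6=243*2401*256*121*15625=282386412000000


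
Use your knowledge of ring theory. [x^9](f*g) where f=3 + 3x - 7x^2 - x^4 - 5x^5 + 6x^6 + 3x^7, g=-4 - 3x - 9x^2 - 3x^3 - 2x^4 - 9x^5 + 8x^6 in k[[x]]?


[x^9] = sum a_i*b_j, i+j=9
  -1*-9=9
  -5*-2=10
  6*-3=-18
  3*-9=-27
Sum=-26


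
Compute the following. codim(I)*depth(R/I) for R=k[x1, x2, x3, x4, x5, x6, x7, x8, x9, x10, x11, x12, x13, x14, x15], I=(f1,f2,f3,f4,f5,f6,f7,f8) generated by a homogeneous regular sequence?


codim=8, depth=dim(R/I)=15-8=7
Product=8*7=56


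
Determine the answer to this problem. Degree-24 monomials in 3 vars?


C(d+n-1,n-1)=C(26,2)=325


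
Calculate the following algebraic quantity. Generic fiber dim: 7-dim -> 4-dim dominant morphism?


dim(fiber)=dim(X)-dim(Y)=7-4=3


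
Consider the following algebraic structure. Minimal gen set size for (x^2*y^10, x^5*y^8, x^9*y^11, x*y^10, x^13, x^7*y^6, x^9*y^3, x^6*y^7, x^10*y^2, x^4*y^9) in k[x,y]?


Remove redundant (divisible by others).
x^2*y^10 redundant.
x^9*y^11 redundant.
Min: x^13, x^10*y^2, x^9*y^3, x^7*y^6, x^6*y^7, x^5*y^8, x^4*y^9, x*y^10
Count=8


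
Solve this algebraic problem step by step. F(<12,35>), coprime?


gcd(12,35)=1 => F=ab-a-b=12*35-12-35=420-47=373


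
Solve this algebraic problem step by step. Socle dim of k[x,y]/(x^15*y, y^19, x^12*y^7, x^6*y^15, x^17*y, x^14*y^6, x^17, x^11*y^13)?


Socle = ann(m) = span of standard monomials u with x*u, y*u in I (staircase corners).
Redundant generators: x^17*y
Minimal generators: x^17, x^15*y, x^14*y^6, x^12*y^7, x^11*y^13, x^6*y^15, y^19
Corners: x^5y^18, x^10y^14, x^11y^12, x^13y^6, x^14y^5, x^16
Socle dim=6


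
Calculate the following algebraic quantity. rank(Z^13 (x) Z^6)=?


rank(M(x)N) = rank(M)*rank(N)
13*6 = 78


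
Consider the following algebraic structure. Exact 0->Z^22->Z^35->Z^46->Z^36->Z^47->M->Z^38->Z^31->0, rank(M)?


Alt sum=0:
(-1)^0*22 + (-1)^1*35 + (-1)^2*46 + (-1)^3*36 + (-1)^4*47 + (-1)^5*? + (-1)^6*38 + (-1)^7*31=0
rank(M)=51


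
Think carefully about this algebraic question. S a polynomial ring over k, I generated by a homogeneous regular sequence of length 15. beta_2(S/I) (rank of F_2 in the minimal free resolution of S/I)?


Regular sequence => Koszul complex is the minimal free resolution.
Syz_1 minimally generated by Koszul relations f_i*e_j - f_j*e_i (i<j): mu(Syz_1) = beta_2 = C(m,2) = m(m-1)/2
m=15
15*14/2 = 105


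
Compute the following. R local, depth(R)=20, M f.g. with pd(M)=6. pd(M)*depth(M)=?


pd+depth=20
depth=20-6=14
pd*depth=6*14=84


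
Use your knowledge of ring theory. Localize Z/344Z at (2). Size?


2-primary part: 344=2^3*43
Size=2^3=8


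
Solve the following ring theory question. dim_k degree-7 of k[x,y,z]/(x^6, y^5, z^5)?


Need i<6, j<5, k<5 with i+j+k=7.
For each i, j ranges over max(0,7-i-4)..min(4,7-i):
  i=0: j in [3,4] -> 2
  i=1: j in [2,4] -> 3
  i=2: j in [1,4] -> 4
  i=3: j in [0,4] -> 5
  i=4: j in [0,3] -> 4
  i=5: j in [0,2] -> 3
H(7) = 2+3+4+5+4+3 = 21


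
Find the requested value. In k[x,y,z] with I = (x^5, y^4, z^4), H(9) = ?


Need i<5, j<4, k<4 with i+j+k=9.
For each i, j ranges over max(0,9-i-3)..min(3,9-i):
  i=0: j in [6,3] -> 0
  i=1: j in [5,3] -> 0
  i=2: j in [4,3] -> 0
  i=3: j in [3,3] -> 1
  i=4: j in [2,3] -> 2
H(9) = 0+0+0+1+2 = 3


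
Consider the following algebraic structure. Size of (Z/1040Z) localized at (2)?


2-primary part: 1040=2^4*65
Size=2^4=16


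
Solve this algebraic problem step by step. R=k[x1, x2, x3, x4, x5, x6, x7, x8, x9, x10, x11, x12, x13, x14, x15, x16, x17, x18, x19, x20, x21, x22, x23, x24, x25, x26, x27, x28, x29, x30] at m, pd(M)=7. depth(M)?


pd+depth=depth(R)=30
depth=30-7=23


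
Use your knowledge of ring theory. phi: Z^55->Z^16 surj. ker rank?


rank(ker) = 55-16 = 39


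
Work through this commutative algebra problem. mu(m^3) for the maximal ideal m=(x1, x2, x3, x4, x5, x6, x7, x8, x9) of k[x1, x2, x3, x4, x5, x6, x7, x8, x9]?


Graded Nakayama: mu(m^d) = dim_k (m^d/m^(d+1)) = #degree-3 monomials in 9 vars
C(n+d-1,d)=C(11,3)=165


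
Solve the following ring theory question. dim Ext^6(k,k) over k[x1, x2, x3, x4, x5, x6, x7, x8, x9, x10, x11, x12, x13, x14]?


C(n,i)=C(14,6)=3003


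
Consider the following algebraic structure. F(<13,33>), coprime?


gcd(13,33)=1 => F=ab-a-b=13*33-13-33=429-46=383


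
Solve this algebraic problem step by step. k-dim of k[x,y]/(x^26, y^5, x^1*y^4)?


k[x,y]/I, I = (x^26, y^5, x^1*y^4)
Rect: 26x5=130. Corner: (26-1)x(5-4)=25.
dim = 130-25 = 105


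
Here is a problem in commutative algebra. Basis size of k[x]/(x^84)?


Basis: 1,x,...,x^83
dim=84


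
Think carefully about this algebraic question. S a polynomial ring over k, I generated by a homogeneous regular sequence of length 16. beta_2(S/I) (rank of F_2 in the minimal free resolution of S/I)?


Regular sequence => Koszul complex is the minimal free resolution.
Syz_1 minimally generated by Koszul relations f_i*e_j - f_j*e_i (i<j): mu(Syz_1) = beta_2 = C(m,2) = m(m-1)/2
m=16
16*15/2 = 120


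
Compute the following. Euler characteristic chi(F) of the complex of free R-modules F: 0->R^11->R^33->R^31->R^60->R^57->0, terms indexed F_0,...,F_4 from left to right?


chi = sum (-1)^i * rank:
(-1)^0*11=11
(-1)^1*33=-33
(-1)^2*31=31
(-1)^3*60=-60
(-1)^4*57=57
chi=6


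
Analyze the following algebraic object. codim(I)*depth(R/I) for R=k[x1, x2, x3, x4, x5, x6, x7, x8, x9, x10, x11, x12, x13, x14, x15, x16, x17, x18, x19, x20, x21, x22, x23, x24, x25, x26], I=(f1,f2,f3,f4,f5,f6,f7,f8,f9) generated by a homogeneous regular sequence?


codim=9, depth=dim(R/I)=26-9=17
Product=9*17=153


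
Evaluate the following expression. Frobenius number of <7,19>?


gcd(7,19)=1 => F=ab-a-b=7*19-7-19=133-26=107


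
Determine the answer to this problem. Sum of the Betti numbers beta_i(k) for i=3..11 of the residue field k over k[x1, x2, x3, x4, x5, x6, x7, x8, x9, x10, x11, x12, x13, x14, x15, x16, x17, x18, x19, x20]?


Koszul resolution: beta_i(k)=C(n,i), n=20
C(20,3)=1140, C(20,4)=4845, C(20,5)=15504, C(20,6)=38760, C(20,7)=77520, C(20,8)=125970, C(20,9)=167960, C(20,10)=184756, C(20,11)=167960
Sum=784415


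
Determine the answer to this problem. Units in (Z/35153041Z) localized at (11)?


Local ring = Z/14641Z.
phi(14641) = 11^3*(11-1) = 13310


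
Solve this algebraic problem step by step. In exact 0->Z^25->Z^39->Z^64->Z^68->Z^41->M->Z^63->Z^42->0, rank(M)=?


Alt sum=0:
(-1)^0*25 + (-1)^1*39 + (-1)^2*64 + (-1)^3*68 + (-1)^4*41 + (-1)^5*? + (-1)^6*63 + (-1)^7*42=0
rank(M)=44


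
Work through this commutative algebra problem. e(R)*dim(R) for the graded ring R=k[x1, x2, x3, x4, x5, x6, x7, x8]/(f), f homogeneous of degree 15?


e(R)=deg(f)=15, dim(R)=8-1=7
e*dim=15*7=105


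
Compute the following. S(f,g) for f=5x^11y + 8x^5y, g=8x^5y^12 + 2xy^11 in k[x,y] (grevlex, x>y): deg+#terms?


LT(f)=5x^11y, LT(g)=8x^5y^12
lcm(LM)=x^11y^12
S(f,g) (scaled by 40 to clear denominators) = 8y^11*f - 5x^6*g = -10x^7y^11 + 64x^5y^12
2 terms, deg 18.
18+2=20
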